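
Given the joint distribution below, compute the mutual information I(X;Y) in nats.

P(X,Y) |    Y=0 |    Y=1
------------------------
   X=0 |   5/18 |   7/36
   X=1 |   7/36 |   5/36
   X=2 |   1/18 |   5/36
0.0289 nats

Mutual information: I(X;Y) = H(X) + H(Y) - H(X,Y)

Marginals:
P(X) = (17/36, 1/3, 7/36), H(X) = 1.0389 nats
P(Y) = (19/36, 17/36), H(Y) = 0.6916 nats

Joint entropy: H(X,Y) = 1.7016 nats

I(X;Y) = 1.0389 + 0.6916 - 1.7016 = 0.0289 nats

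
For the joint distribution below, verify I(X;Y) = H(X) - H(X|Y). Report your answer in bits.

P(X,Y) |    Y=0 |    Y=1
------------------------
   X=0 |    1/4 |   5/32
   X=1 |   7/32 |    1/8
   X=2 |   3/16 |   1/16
I(X;Y) = 0.0100 bits

Mutual information has multiple equivalent forms:
- I(X;Y) = H(X) - H(X|Y)
- I(X;Y) = H(Y) - H(Y|X)
- I(X;Y) = H(X) + H(Y) - H(X,Y)

Computing all quantities:
H(X) = 1.5575, H(Y) = 0.9284, H(X,Y) = 2.4759
H(X|Y) = 1.5475, H(Y|X) = 0.9184

Verification:
H(X) - H(X|Y) = 1.5575 - 1.5475 = 0.0100
H(Y) - H(Y|X) = 0.9284 - 0.9184 = 0.0100
H(X) + H(Y) - H(X,Y) = 1.5575 + 0.9284 - 2.4759 = 0.0100

All forms give I(X;Y) = 0.0100 bits. ✓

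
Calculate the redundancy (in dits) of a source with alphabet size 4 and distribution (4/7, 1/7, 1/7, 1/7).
0.1010 dits

Redundancy measures how far a source is from maximum entropy:
R = H_max - H(X)

Maximum entropy for 4 symbols: H_max = log_10(4) = 0.6021 dits
Actual entropy: H(X) = 0.5011 dits
Redundancy: R = 0.6021 - 0.5011 = 0.1010 dits

This redundancy represents potential for compression: the source could be compressed by 0.1010 dits per symbol.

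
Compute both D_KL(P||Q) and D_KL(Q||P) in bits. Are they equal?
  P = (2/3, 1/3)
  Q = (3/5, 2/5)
D_KL(P||Q) = 0.0137, D_KL(Q||P) = 0.0140

KL divergence is not symmetric: D_KL(P||Q) ≠ D_KL(Q||P) in general.

D_KL(P||Q) = 0.0137 bits
D_KL(Q||P) = 0.0140 bits

No, they are not equal!

This asymmetry is why KL divergence is not a true distance metric.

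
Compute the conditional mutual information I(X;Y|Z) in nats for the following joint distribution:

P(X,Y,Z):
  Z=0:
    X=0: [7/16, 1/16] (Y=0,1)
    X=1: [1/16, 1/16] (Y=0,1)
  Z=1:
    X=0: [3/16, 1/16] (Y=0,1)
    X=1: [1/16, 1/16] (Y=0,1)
0.0492 nats

Conditional mutual information: I(X;Y|Z) = H(X|Z) + H(Y|Z) - H(X,Y|Z)

H(Z) = 0.6616
H(X,Z) = 1.2130 → H(X|Z) = 0.5514
H(Y,Z) = 1.2130 → H(Y|Z) = 0.5514
H(X,Y,Z) = 1.7153 → H(X,Y|Z) = 1.0537

I(X;Y|Z) = 0.5514 + 0.5514 - 1.0537 = 0.0492 nats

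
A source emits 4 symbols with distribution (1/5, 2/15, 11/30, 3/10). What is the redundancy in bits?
0.0962 bits

Redundancy measures how far a source is from maximum entropy:
R = H_max - H(X)

Maximum entropy for 4 symbols: H_max = log_2(4) = 2.0000 bits
Actual entropy: H(X) = 1.9038 bits
Redundancy: R = 2.0000 - 1.9038 = 0.0962 bits

This redundancy represents potential for compression: the source could be compressed by 0.0962 bits per symbol.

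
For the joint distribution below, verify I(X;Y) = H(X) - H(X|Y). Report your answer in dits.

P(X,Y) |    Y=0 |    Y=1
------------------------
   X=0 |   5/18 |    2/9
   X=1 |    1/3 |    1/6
I(X;Y) = 0.0028 dits

Mutual information has multiple equivalent forms:
- I(X;Y) = H(X) - H(X|Y)
- I(X;Y) = H(Y) - H(Y|X)
- I(X;Y) = H(X) + H(Y) - H(X,Y)

Computing all quantities:
H(X) = 0.3010, H(Y) = 0.2902, H(X,Y) = 0.5884
H(X|Y) = 0.2982, H(Y|X) = 0.2874

Verification:
H(X) - H(X|Y) = 0.3010 - 0.2982 = 0.0028
H(Y) - H(Y|X) = 0.2902 - 0.2874 = 0.0028
H(X) + H(Y) - H(X,Y) = 0.3010 + 0.2902 - 0.5884 = 0.0028

All forms give I(X;Y) = 0.0028 dits. ✓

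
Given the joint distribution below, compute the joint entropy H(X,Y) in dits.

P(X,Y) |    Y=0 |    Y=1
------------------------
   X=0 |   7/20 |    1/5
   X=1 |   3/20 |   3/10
0.5798 dits

Joint entropy is H(X,Y) = -Σ_{x,y} p(x,y) log p(x,y).

Summing over all non-zero entries:
H(X,Y) = -[7/20·log_10(7/20) + 1/5·log_10(1/5) + 3/20·log_10(3/20) + 3/10·log_10(3/10)]
H(X,Y) = 0.5798 dits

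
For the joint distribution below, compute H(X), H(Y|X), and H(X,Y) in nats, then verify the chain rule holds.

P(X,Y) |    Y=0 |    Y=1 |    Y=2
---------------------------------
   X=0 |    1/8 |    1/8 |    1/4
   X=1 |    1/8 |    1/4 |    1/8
H(X,Y) = 1.7329, H(X) = 0.6931, H(Y|X) = 1.0397 (all in nats)

Chain rule: H(X,Y) = H(X) + H(Y|X)

Left side — joint entropy directly:
H(X,Y) = -Σ p(x,y) log p(x,y) = 1.7329 nats

Right side — compute H(Y|X) from the conditional distributions:
P(X) = (1/2, 1/2), so H(X) = 0.6931 nats
H(Y|X) = Σ_x P(X=x) · H(Y|X=x):
  P(Y|X=0) = (1/4, 1/4, 1/2), H(Y|X=0) = 1.0397, weight P(X=0) = 1/2
  P(Y|X=1) = (1/4, 1/2, 1/4), H(Y|X=1) = 1.0397, weight P(X=1) = 1/2
H(Y|X) = 1.0397 nats

H(X) + H(Y|X) = 0.6931 + 1.0397 = 1.7329 nats

Both sides equal 1.7329 nats. ✓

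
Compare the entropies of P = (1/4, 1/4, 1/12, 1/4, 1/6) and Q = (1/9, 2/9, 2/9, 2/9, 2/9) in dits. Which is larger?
Q

Computing entropies in dits:
H(P) = 0.6712
H(Q) = 0.6867

Distribution Q has higher entropy.

Intuition: The distribution closer to uniform (more spread out) has higher entropy.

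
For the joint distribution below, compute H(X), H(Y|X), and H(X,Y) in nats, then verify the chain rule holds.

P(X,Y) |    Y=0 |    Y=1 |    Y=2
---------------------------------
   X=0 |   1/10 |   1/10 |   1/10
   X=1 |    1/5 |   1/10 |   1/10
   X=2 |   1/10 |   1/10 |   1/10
H(X,Y) = 2.1640, H(X) = 1.0889, H(Y|X) = 1.0751 (all in nats)

Chain rule: H(X,Y) = H(X) + H(Y|X)

Left side — joint entropy directly:
H(X,Y) = -Σ p(x,y) log p(x,y) = 2.1640 nats

Right side — compute H(Y|X) from the conditional distributions:
P(X) = (3/10, 2/5, 3/10), so H(X) = 1.0889 nats
H(Y|X) = Σ_x P(X=x) · H(Y|X=x):
  P(Y|X=0) = (1/3, 1/3, 1/3), H(Y|X=0) = 1.0986, weight P(X=0) = 3/10
  P(Y|X=1) = (1/2, 1/4, 1/4), H(Y|X=1) = 1.0397, weight P(X=1) = 2/5
  P(Y|X=2) = (1/3, 1/3, 1/3), H(Y|X=2) = 1.0986, weight P(X=2) = 3/10
H(Y|X) = 1.0751 nats

H(X) + H(Y|X) = 1.0889 + 1.0751 = 2.1640 nats

Both sides equal 2.1640 nats. ✓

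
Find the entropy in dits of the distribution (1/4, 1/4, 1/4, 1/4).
0.6021 dits

Shannon entropy is H(X) = -Σ p(x) log p(x).

For P = (1/4, 1/4, 1/4, 1/4):
H = -1/4 × log_10(1/4) -1/4 × log_10(1/4) -1/4 × log_10(1/4) -1/4 × log_10(1/4)
H = 0.6021 dits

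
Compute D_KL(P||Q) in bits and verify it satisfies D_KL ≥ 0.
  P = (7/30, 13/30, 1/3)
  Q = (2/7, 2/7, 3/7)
0.0714 bits

KL divergence satisfies the Gibbs inequality: D_KL(P||Q) ≥ 0 for all distributions P, Q.

D_KL(P||Q) = Σ p(x) log(p(x)/q(x))
Term by term:
  x=0: 7/30 × log_2[(7/30)/(2/7)] = -0.0682
  x=1: 13/30 × log_2[(13/30)/(2/7)] = 0.2604
  x=2: 1/3 × log_2[(1/3)/(3/7)] = -0.1209
D_KL(P||Q) = 0.0714 bits

D_KL(P||Q) = 0.0714 ≥ 0 ✓

This non-negativity is a fundamental property: relative entropy cannot be negative because it measures how different Q is from P.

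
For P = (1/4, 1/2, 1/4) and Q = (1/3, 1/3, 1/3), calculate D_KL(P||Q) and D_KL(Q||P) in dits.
D_KL(P||Q) = 0.0256, D_KL(Q||P) = 0.0246

KL divergence is not symmetric: D_KL(P||Q) ≠ D_KL(Q||P) in general.

D_KL(P||Q) = 0.0256 dits
D_KL(Q||P) = 0.0246 dits

No, they are not equal!

This asymmetry is why KL divergence is not a true distance metric.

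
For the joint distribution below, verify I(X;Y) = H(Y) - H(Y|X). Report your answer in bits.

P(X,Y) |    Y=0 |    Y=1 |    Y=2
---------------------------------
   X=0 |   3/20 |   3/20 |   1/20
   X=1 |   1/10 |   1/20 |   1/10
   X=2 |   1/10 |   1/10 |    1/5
I(X;Y) = 0.0937 bits

Mutual information has multiple equivalent forms:
- I(X;Y) = H(X) - H(X|Y)
- I(X;Y) = H(Y) - H(Y|X)
- I(X;Y) = H(X) + H(Y) - H(X,Y)

Computing all quantities:
H(X) = 1.5589, H(Y) = 1.5813, H(X,Y) = 3.0464
H(X|Y) = 1.4651, H(Y|X) = 1.4876

Verification:
H(X) - H(X|Y) = 1.5589 - 1.4651 = 0.0937
H(Y) - H(Y|X) = 1.5813 - 1.4876 = 0.0937
H(X) + H(Y) - H(X,Y) = 1.5589 + 1.5813 - 3.0464 = 0.0937

All forms give I(X;Y) = 0.0937 bits. ✓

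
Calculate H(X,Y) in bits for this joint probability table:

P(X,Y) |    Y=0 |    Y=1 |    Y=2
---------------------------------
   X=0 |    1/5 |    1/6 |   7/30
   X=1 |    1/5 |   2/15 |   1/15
2.4975 bits

Joint entropy is H(X,Y) = -Σ_{x,y} p(x,y) log p(x,y).

Summing over all non-zero entries:
H(X,Y) = -[1/5·log_2(1/5) + 1/6·log_2(1/6) + 7/30·log_2(7/30) + 1/5·log_2(1/5) + 2/15·log_2(2/15) + 1/15·log_2(1/15)]
H(X,Y) = 2.4975 bits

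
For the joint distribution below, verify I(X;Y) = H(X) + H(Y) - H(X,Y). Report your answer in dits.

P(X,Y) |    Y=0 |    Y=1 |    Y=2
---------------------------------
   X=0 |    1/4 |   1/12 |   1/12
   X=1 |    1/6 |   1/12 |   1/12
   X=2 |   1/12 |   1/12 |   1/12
I(X;Y) = 0.0098 dits

Mutual information has multiple equivalent forms:
- I(X;Y) = H(X) - H(X|Y)
- I(X;Y) = H(Y) - H(Y|X)
- I(X;Y) = H(X) + H(Y) - H(X,Y)

Computing all quantities:
H(X) = 0.4680, H(Y) = 0.4515, H(X,Y) = 0.9097
H(X|Y) = 0.4582, H(Y|X) = 0.4418

Verification:
H(X) - H(X|Y) = 0.4680 - 0.4582 = 0.0098
H(Y) - H(Y|X) = 0.4515 - 0.4418 = 0.0098
H(X) + H(Y) - H(X,Y) = 0.4680 + 0.4515 - 0.9097 = 0.0098

All forms give I(X;Y) = 0.0098 dits. ✓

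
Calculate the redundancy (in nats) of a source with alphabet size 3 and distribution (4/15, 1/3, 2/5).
0.0134 nats

Redundancy measures how far a source is from maximum entropy:
R = H_max - H(X)

Maximum entropy for 3 symbols: H_max = log_e(3) = 1.0986 nats
Actual entropy: H(X) = 1.0852 nats
Redundancy: R = 1.0986 - 1.0852 = 0.0134 nats

This redundancy represents potential for compression: the source could be compressed by 0.0134 nats per symbol.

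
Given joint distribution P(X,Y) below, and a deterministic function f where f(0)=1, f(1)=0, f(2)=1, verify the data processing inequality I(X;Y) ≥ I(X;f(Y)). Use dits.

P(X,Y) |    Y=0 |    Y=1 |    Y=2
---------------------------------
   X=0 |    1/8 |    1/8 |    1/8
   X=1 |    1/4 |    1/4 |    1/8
I(X;Y) = 0.0047, I(X;f(Y)) = 0.0010, inequality holds: 0.0047 ≥ 0.0010

Data Processing Inequality: For any Markov chain X → Y → Z, we have I(X;Y) ≥ I(X;Z).

Here Z = f(Y) is a deterministic function of Y, forming X → Y → Z.

Original I(X;Y) = 0.0047 dits

After applying f:
P(X,Z) where Z=f(Y):
- P(X,Z=0) = P(X,Y=1)
- P(X,Z=1) = P(X,Y=0) + P(X,Y=2)

I(X;Z) = I(X;f(Y)) = 0.0010 dits

Verification: 0.0047 ≥ 0.0010 ✓

Information cannot be created by processing; the function f can only lose information about X.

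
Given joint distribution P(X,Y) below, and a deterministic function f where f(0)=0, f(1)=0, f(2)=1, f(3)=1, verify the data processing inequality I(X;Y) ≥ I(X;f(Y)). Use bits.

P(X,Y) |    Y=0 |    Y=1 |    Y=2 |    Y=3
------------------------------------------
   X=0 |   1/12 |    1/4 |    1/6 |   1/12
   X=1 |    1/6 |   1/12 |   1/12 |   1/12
I(X;Y) = 0.0836, I(X;f(Y)) = 0.0006, inequality holds: 0.0836 ≥ 0.0006

Data Processing Inequality: For any Markov chain X → Y → Z, we have I(X;Y) ≥ I(X;Z).

Here Z = f(Y) is a deterministic function of Y, forming X → Y → Z.

Original I(X;Y) = 0.0836 bits

After applying f:
P(X,Z) where Z=f(Y):
- P(X,Z=0) = P(X,Y=0) + P(X,Y=1)
- P(X,Z=1) = P(X,Y=2) + P(X,Y=3)

I(X;Z) = I(X;f(Y)) = 0.0006 bits

Verification: 0.0836 ≥ 0.0006 ✓

Information cannot be created by processing; the function f can only lose information about X.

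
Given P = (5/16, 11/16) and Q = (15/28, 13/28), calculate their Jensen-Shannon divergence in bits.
0.0371 bits

Jensen-Shannon divergence is:
JSD(P||Q) = 0.5 × D_KL(P||M) + 0.5 × D_KL(Q||M)
where M = 0.5 × (P + Q) is the mixture distribution.

M = 0.5 × (5/16, 11/16) + 0.5 × (15/28, 13/28) = (0.424107, 0.575893)

D_KL(P||M) = 0.0380 bits
D_KL(Q||M) = 0.0363 bits

JSD(P||Q) = 0.5 × 0.0380 + 0.5 × 0.0363 = 0.0371 bits

Unlike KL divergence, JSD is symmetric and bounded: 0 ≤ JSD ≤ log(2).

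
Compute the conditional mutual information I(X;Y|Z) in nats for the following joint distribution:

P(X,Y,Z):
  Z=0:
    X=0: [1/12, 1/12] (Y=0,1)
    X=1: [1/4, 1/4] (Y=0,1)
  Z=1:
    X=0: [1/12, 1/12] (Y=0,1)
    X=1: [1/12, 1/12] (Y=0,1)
0.0000 nats

Conditional mutual information: I(X;Y|Z) = H(X|Z) + H(Y|Z) - H(X,Y|Z)

H(Z) = 0.6365
H(X,Z) = 1.2425 → H(X|Z) = 0.6059
H(Y,Z) = 1.3297 → H(Y|Z) = 0.6931
H(X,Y,Z) = 1.9356 → H(X,Y|Z) = 1.2991

I(X;Y|Z) = 0.6059 + 0.6931 - 1.2991 = 0.0000 nats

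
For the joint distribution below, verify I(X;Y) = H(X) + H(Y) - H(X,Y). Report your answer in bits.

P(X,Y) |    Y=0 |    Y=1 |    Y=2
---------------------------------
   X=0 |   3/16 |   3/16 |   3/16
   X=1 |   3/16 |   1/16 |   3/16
I(X;Y) = 0.0359 bits

Mutual information has multiple equivalent forms:
- I(X;Y) = H(X) - H(X|Y)
- I(X;Y) = H(Y) - H(Y|X)
- I(X;Y) = H(X) + H(Y) - H(X,Y)

Computing all quantities:
H(X) = 0.9887, H(Y) = 1.5613, H(X,Y) = 2.5141
H(X|Y) = 0.9528, H(Y|X) = 1.5254

Verification:
H(X) - H(X|Y) = 0.9887 - 0.9528 = 0.0359
H(Y) - H(Y|X) = 1.5613 - 1.5254 = 0.0359
H(X) + H(Y) - H(X,Y) = 0.9887 + 1.5613 - 2.5141 = 0.0359

All forms give I(X;Y) = 0.0359 bits. ✓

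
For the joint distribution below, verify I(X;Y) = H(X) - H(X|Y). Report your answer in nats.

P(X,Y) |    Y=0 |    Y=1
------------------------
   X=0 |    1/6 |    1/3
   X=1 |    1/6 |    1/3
I(X;Y) = 0.0000 nats

Mutual information has multiple equivalent forms:
- I(X;Y) = H(X) - H(X|Y)
- I(X;Y) = H(Y) - H(Y|X)
- I(X;Y) = H(X) + H(Y) - H(X,Y)

Computing all quantities:
H(X) = 0.6931, H(Y) = 0.6365, H(X,Y) = 1.3297
H(X|Y) = 0.6931, H(Y|X) = 0.6365

Verification:
H(X) - H(X|Y) = 0.6931 - 0.6931 = 0.0000
H(Y) - H(Y|X) = 0.6365 - 0.6365 = 0.0000
H(X) + H(Y) - H(X,Y) = 0.6931 + 0.6365 - 1.3297 = 0.0000

All forms give I(X;Y) = 0.0000 nats. ✓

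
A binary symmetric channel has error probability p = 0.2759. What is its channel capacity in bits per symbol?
0.1502 bits

For a binary symmetric channel (BSC) with error probability p:
Capacity C = 1 - H(p) bits per symbol

where H(p) = -p log₂(p) - (1-p) log₂(1-p) is the binary entropy function.

H(0.2759) = 0.8498 bits
C = 1 - 0.8498 = 0.1502 bits per symbol

This means we can reliably transmit up to 0.1502 bits of information per channel use.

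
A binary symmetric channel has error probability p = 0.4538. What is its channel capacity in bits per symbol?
0.0062 bits

For a binary symmetric channel (BSC) with error probability p:
Capacity C = 1 - H(p) bits per symbol

where H(p) = -p log₂(p) - (1-p) log₂(1-p) is the binary entropy function.

H(0.4538) = 0.9938 bits
C = 1 - 0.9938 = 0.0062 bits per symbol

This means we can reliably transmit up to 0.0062 bits of information per channel use.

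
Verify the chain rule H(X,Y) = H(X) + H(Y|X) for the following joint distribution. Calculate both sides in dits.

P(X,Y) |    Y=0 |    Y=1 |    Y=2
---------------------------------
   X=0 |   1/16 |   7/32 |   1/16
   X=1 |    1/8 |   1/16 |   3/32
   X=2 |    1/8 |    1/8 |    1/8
H(X,Y) = 0.9181, H(X) = 0.4741, H(Y|X) = 0.4440 (all in dits)

Chain rule: H(X,Y) = H(X) + H(Y|X)

Left side — joint entropy directly:
H(X,Y) = -Σ p(x,y) log p(x,y) = 0.9181 dits

Right side — compute H(Y|X) from the conditional distributions:
P(X) = (11/32, 9/32, 3/8), so H(X) = 0.4741 dits
H(Y|X) = Σ_x P(X=x) · H(Y|X=x):
  P(Y|X=0) = (2/11, 7/11, 2/11), H(Y|X=0) = 0.3941, weight P(X=0) = 11/32
  P(Y|X=1) = (4/9, 2/9, 1/3), H(Y|X=1) = 0.4607, weight P(X=1) = 9/32
  P(Y|X=2) = (1/3, 1/3, 1/3), H(Y|X=2) = 0.4771, weight P(X=2) = 3/8
H(Y|X) = 0.4440 dits

H(X) + H(Y|X) = 0.4741 + 0.4440 = 0.9181 dits

Both sides equal 0.9181 dits. ✓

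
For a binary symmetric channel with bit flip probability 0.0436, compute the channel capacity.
0.7414 bits

For a binary symmetric channel (BSC) with error probability p:
Capacity C = 1 - H(p) bits per symbol

where H(p) = -p log₂(p) - (1-p) log₂(1-p) is the binary entropy function.

H(0.0436) = 0.2586 bits
C = 1 - 0.2586 = 0.7414 bits per symbol

This means we can reliably transmit up to 0.7414 bits of information per channel use.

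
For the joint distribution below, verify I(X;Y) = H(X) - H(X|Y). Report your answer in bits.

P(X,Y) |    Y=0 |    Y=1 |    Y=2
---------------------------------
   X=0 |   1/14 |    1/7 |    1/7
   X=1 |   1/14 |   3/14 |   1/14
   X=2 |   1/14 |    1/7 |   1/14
I(X;Y) = 0.0309 bits

Mutual information has multiple equivalent forms:
- I(X;Y) = H(X) - H(X|Y)
- I(X;Y) = H(Y) - H(Y|X)
- I(X;Y) = H(X) + H(Y) - H(X,Y)

Computing all quantities:
H(X) = 1.5774, H(Y) = 1.4926, H(X,Y) = 3.0391
H(X|Y) = 1.5465, H(Y|X) = 1.4617

Verification:
H(X) - H(X|Y) = 1.5774 - 1.5465 = 0.0309
H(Y) - H(Y|X) = 1.4926 - 1.4617 = 0.0309
H(X) + H(Y) - H(X,Y) = 1.5774 + 1.4926 - 3.0391 = 0.0309

All forms give I(X;Y) = 0.0309 bits. ✓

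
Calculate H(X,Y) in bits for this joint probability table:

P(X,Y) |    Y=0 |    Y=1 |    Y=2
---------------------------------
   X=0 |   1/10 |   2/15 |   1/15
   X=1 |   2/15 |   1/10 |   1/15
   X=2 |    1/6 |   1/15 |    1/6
3.0826 bits

Joint entropy is H(X,Y) = -Σ_{x,y} p(x,y) log p(x,y).

Summing over all non-zero entries:
H(X,Y) = -[1/10·log_2(1/10) + 2/15·log_2(2/15) + 1/15·log_2(1/15) + 2/15·log_2(2/15) + 1/10·log_2(1/10) + 1/15·log_2(1/15) + 1/6·log_2(1/6) + 1/15·log_2(1/15) + 1/6·log_2(1/6)]
H(X,Y) = 3.0826 bits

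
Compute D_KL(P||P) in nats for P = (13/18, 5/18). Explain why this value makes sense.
0.0000 nats

KL divergence satisfies the Gibbs inequality: D_KL(P||Q) ≥ 0 for all distributions P, Q.

D_KL(P||Q) = Σ p(x) log(p(x)/q(x))
Each term is p(x) × log_e(p(x)/p(x)) = p(x) × log_e(1) = 0, so the sum is 0.
D_KL(P||Q) = 0.0000 nats

When P = Q, the KL divergence is exactly 0, as there is no 'divergence' between identical distributions.

This non-negativity is a fundamental property: relative entropy cannot be negative because it measures how different Q is from P.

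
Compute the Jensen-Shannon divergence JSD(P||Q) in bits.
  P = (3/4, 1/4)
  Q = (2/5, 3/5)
0.0926 bits

Jensen-Shannon divergence is:
JSD(P||Q) = 0.5 × D_KL(P||M) + 0.5 × D_KL(Q||M)
where M = 0.5 × (P + Q) is the mixture distribution.

M = 0.5 × (3/4, 1/4) + 0.5 × (2/5, 3/5) = (23/40, 17/40)

D_KL(P||M) = 0.0961 bits
D_KL(Q||M) = 0.0891 bits

JSD(P||Q) = 0.5 × 0.0961 + 0.5 × 0.0891 = 0.0926 bits

Unlike KL divergence, JSD is symmetric and bounded: 0 ≤ JSD ≤ log(2).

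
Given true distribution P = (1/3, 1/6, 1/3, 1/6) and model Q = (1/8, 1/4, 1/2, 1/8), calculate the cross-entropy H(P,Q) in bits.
2.1667 bits

Cross-entropy: H(P,Q) = -Σ p(x) log q(x)

Alternatively: H(P,Q) = H(P) + D_KL(P||Q)
H(P) = 1.9183 bits
D_KL(P||Q) = 0.2484 bits

H(P,Q) = 1.9183 + 0.2484 = 2.1667 bits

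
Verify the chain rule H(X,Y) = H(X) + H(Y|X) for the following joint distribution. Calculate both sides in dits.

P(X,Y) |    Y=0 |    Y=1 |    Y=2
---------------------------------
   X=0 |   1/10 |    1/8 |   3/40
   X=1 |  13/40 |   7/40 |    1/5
H(X,Y) = 0.7282, H(X) = 0.2653, H(Y|X) = 0.4629 (all in dits)

Chain rule: H(X,Y) = H(X) + H(Y|X)

Left side — joint entropy directly:
H(X,Y) = -Σ p(x,y) log p(x,y) = 0.7282 dits

Right side — compute H(Y|X) from the conditional distributions:
P(X) = (3/10, 7/10), so H(X) = 0.2653 dits
H(Y|X) = Σ_x P(X=x) · H(Y|X=x):
  P(Y|X=0) = (1/3, 5/12, 1/4), H(Y|X=0) = 0.4680, weight P(X=0) = 3/10
  P(Y|X=1) = (13/28, 1/4, 2/7), H(Y|X=1) = 0.4607, weight P(X=1) = 7/10
H(Y|X) = 0.4629 dits

H(X) + H(Y|X) = 0.2653 + 0.4629 = 0.7282 dits

Both sides equal 0.7282 dits. ✓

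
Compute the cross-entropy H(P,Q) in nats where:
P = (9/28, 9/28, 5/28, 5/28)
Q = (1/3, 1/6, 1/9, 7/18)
1.4901 nats

Cross-entropy: H(P,Q) = -Σ p(x) log q(x)

Alternatively: H(P,Q) = H(P) + D_KL(P||Q)
H(P) = 1.3449 nats
D_KL(P||Q) = 0.1452 nats

H(P,Q) = 1.3449 + 0.1452 = 1.4901 nats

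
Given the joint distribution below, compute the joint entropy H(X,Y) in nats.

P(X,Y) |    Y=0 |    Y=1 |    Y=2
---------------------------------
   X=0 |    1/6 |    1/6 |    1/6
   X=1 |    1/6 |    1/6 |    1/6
1.7918 nats

Joint entropy is H(X,Y) = -Σ_{x,y} p(x,y) log p(x,y).

Summing over all non-zero entries:
H(X,Y) = -[1/6·log_e(1/6) + 1/6·log_e(1/6) + 1/6·log_e(1/6) + 1/6·log_e(1/6) + 1/6·log_e(1/6) + 1/6·log_e(1/6)]
H(X,Y) = 1.7918 nats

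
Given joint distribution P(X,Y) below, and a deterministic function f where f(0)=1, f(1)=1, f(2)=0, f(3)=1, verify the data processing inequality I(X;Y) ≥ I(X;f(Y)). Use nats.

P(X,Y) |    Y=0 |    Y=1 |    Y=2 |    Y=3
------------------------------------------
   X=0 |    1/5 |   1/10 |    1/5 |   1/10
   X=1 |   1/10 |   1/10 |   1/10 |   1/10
I(X;Y) = 0.0138, I(X;f(Y)) = 0.0040, inequality holds: 0.0138 ≥ 0.0040

Data Processing Inequality: For any Markov chain X → Y → Z, we have I(X;Y) ≥ I(X;Z).

Here Z = f(Y) is a deterministic function of Y, forming X → Y → Z.

Original I(X;Y) = 0.0138 nats

After applying f:
P(X,Z) where Z=f(Y):
- P(X,Z=0) = P(X,Y=2)
- P(X,Z=1) = P(X,Y=0) + P(X,Y=1) + P(X,Y=3)

I(X;Z) = I(X;f(Y)) = 0.0040 nats

Verification: 0.0138 ≥ 0.0040 ✓

Information cannot be created by processing; the function f can only lose information about X.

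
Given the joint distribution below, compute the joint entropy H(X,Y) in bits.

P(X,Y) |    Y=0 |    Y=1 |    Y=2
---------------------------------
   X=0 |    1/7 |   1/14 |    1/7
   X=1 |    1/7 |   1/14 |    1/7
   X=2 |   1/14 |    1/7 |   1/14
3.0931 bits

Joint entropy is H(X,Y) = -Σ_{x,y} p(x,y) log p(x,y).

Summing over all non-zero entries:
H(X,Y) = -[1/7·log_2(1/7) + 1/14·log_2(1/14) + 1/7·log_2(1/7) + 1/7·log_2(1/7) + 1/14·log_2(1/14) + 1/7·log_2(1/7) + 1/14·log_2(1/14) + 1/7·log_2(1/7) + 1/14·log_2(1/14)]
H(X,Y) = 3.0931 bits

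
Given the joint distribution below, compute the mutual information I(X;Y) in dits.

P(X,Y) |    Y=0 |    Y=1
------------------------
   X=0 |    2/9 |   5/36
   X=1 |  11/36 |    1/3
0.0038 dits

Mutual information: I(X;Y) = H(X) + H(Y) - H(X,Y)

Marginals:
P(X) = (13/36, 23/36), H(X) = 0.2841 dits
P(Y) = (19/36, 17/36), H(Y) = 0.3004 dits

Joint entropy: H(X,Y) = 0.5806 dits

I(X;Y) = 0.2841 + 0.3004 - 0.5806 = 0.0038 dits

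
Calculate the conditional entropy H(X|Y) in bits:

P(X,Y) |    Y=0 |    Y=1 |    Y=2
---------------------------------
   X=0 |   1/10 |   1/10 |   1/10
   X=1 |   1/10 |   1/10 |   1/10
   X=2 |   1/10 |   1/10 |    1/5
1.5510 bits

Using the chain rule: H(X|Y) = H(X,Y) - H(Y)

First, compute H(X,Y) = 3.1219 bits

Marginal P(Y) = (3/10, 3/10, 2/5)
H(Y) = 1.5710 bits

H(X|Y) = H(X,Y) - H(Y) = 3.1219 - 1.5710 = 1.5510 bits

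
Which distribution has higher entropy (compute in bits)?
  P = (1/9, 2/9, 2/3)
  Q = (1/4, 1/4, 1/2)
Q

Computing entropies in bits:
H(P) = 1.2244
H(Q) = 1.5000

Distribution Q has higher entropy.

Intuition: The distribution closer to uniform (more spread out) has higher entropy.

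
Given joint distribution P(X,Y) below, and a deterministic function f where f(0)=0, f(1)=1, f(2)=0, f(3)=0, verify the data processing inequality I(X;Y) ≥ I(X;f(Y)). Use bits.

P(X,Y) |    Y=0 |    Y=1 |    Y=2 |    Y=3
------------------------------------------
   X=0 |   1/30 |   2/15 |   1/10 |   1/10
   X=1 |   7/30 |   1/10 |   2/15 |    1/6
I(X;Y) = 0.0888, I(X;f(Y)) = 0.0385, inequality holds: 0.0888 ≥ 0.0385

Data Processing Inequality: For any Markov chain X → Y → Z, we have I(X;Y) ≥ I(X;Z).

Here Z = f(Y) is a deterministic function of Y, forming X → Y → Z.

Original I(X;Y) = 0.0888 bits

After applying f:
P(X,Z) where Z=f(Y):
- P(X,Z=0) = P(X,Y=0) + P(X,Y=2) + P(X,Y=3)
- P(X,Z=1) = P(X,Y=1)

I(X;Z) = I(X;f(Y)) = 0.0385 bits

Verification: 0.0888 ≥ 0.0385 ✓

Information cannot be created by processing; the function f can only lose information about X.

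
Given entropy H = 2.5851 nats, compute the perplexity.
13.2646

Perplexity is e^H (or exp(H) for natural log).

H = 2.5851 nats
Perplexity = e^2.5851 = 13.2646

Interpretation: The model's uncertainty is equivalent to choosing uniformly among 13.3 options.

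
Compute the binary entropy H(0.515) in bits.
0.9994 bits

The binary entropy function is:
H(p) = -p log(p) - (1-p) log(1-p)

H(0.515) = -0.515 × log_2(0.515) - 0.485 × log_2(0.485)
H(0.515) = 0.9994 bits

Note: Binary entropy is maximized at p=0.5 (H=1 bit) and minimized at p=0 or p=1 (H=0).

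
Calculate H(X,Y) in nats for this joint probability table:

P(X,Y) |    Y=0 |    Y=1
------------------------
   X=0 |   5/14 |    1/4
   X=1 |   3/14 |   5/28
1.3520 nats

Joint entropy is H(X,Y) = -Σ_{x,y} p(x,y) log p(x,y).

Summing over all non-zero entries:
H(X,Y) = -[5/14·log_e(5/14) + 1/4·log_e(1/4) + 3/14·log_e(3/14) + 5/28·log_e(5/28)]
H(X,Y) = 1.3520 nats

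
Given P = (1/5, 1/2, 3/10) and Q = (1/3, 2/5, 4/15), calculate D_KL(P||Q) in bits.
0.0645 bits

KL divergence: D_KL(P||Q) = Σ p(x) log(p(x)/q(x))

Computing term by term:
  x=0: 1/5 × log_2[(1/5)/(1/3)] = 1/5 × -0.7370 = -0.1474
  x=1: 1/2 × log_2[(1/2)/(2/5)] = 1/2 × 0.3219 = 0.1610
  x=2: 3/10 × log_2[(3/10)/(4/15)] = 3/10 × 0.1699 = 0.0510

D_KL(P||Q) = 0.0645 bits

Note: KL divergence is always non-negative and equals 0 iff P = Q.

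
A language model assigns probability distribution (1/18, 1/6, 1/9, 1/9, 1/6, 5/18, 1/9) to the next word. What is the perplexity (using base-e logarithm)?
6.3348

Perplexity is e^H (or exp(H) for natural log).

First, H = -Σ p log p = 1.8461 nats
Perplexity = e^1.8461 = 6.3348

Interpretation: The model's uncertainty is equivalent to choosing uniformly among 6.3 options.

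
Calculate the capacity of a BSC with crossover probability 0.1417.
0.4113 bits

For a binary symmetric channel (BSC) with error probability p:
Capacity C = 1 - H(p) bits per symbol

where H(p) = -p log₂(p) - (1-p) log₂(1-p) is the binary entropy function.

H(0.1417) = 0.5887 bits
C = 1 - 0.5887 = 0.4113 bits per symbol

This means we can reliably transmit up to 0.4113 bits of information per channel use.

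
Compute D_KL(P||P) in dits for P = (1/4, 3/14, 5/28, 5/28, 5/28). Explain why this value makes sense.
0.0000 dits

KL divergence satisfies the Gibbs inequality: D_KL(P||Q) ≥ 0 for all distributions P, Q.

D_KL(P||Q) = Σ p(x) log(p(x)/q(x))
Each term is p(x) × log_10(p(x)/p(x)) = p(x) × log_10(1) = 0, so the sum is 0.
D_KL(P||Q) = 0.0000 dits

When P = Q, the KL divergence is exactly 0, as there is no 'divergence' between identical distributions.

This non-negativity is a fundamental property: relative entropy cannot be negative because it measures how different Q is from P.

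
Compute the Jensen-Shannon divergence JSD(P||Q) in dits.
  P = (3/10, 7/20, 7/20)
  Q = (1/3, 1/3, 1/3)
0.0003 dits

Jensen-Shannon divergence is:
JSD(P||Q) = 0.5 × D_KL(P||M) + 0.5 × D_KL(Q||M)
where M = 0.5 × (P + Q) is the mixture distribution.

M = 0.5 × (3/10, 7/20, 7/20) + 0.5 × (1/3, 1/3, 1/3) = (0.316667, 0.341667, 0.341667)

D_KL(P||M) = 0.0003 dits
D_KL(Q||M) = 0.0003 dits

JSD(P||Q) = 0.5 × 0.0003 + 0.5 × 0.0003 = 0.0003 dits

Unlike KL divergence, JSD is symmetric and bounded: 0 ≤ JSD ≤ log(2).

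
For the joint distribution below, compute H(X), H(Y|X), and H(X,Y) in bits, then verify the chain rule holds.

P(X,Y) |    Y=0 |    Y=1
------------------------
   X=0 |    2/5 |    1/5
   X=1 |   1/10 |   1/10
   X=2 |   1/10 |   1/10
H(X,Y) = 2.3219, H(X) = 1.3710, H(Y|X) = 0.9510 (all in bits)

Chain rule: H(X,Y) = H(X) + H(Y|X)

Left side — joint entropy directly:
H(X,Y) = -Σ p(x,y) log p(x,y) = 2.3219 bits

Right side — compute H(Y|X) from the conditional distributions:
P(X) = (3/5, 1/5, 1/5), so H(X) = 1.3710 bits
H(Y|X) = Σ_x P(X=x) · H(Y|X=x):
  P(Y|X=0) = (2/3, 1/3), H(Y|X=0) = 0.9183, weight P(X=0) = 3/5
  P(Y|X=1) = (1/2, 1/2), H(Y|X=1) = 1.0000, weight P(X=1) = 1/5
  P(Y|X=2) = (1/2, 1/2), H(Y|X=2) = 1.0000, weight P(X=2) = 1/5
H(Y|X) = 0.9510 bits

H(X) + H(Y|X) = 1.3710 + 0.9510 = 2.3219 bits

Both sides equal 2.3219 bits. ✓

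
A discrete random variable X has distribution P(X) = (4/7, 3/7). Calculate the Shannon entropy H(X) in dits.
0.2966 dits

Shannon entropy is H(X) = -Σ p(x) log p(x).

For P = (4/7, 3/7):
H = -4/7 × log_10(4/7) -3/7 × log_10(3/7)
H = 0.2966 dits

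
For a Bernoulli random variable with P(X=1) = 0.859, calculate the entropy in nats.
0.4068 nats

The binary entropy function is:
H(p) = -p log(p) - (1-p) log(1-p)

H(0.859) = -0.859 × log_e(0.859) - 0.141 × log_e(0.141)
H(0.859) = 0.4068 nats

Note: Binary entropy is maximized at p=0.5 (H=1 bit) and minimized at p=0 or p=1 (H=0).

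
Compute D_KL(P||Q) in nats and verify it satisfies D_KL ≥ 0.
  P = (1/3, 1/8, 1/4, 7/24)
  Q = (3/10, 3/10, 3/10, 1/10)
0.1923 nats

KL divergence satisfies the Gibbs inequality: D_KL(P||Q) ≥ 0 for all distributions P, Q.

D_KL(P||Q) = Σ p(x) log(p(x)/q(x))
Term by term:
  x=0: 1/3 × log_e[(1/3)/(3/10)] = 0.0351
  x=1: 1/8 × log_e[(1/8)/(3/10)] = -0.1094
  x=2: 1/4 × log_e[(1/4)/(3/10)] = -0.0456
  x=3: 7/24 × log_e[(7/24)/(1/10)] = 0.3122
D_KL(P||Q) = 0.1923 nats

D_KL(P||Q) = 0.1923 ≥ 0 ✓

This non-negativity is a fundamental property: relative entropy cannot be negative because it measures how different Q is from P.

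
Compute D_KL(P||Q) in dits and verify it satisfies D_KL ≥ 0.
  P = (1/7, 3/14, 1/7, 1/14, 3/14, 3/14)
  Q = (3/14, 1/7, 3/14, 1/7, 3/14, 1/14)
0.0682 dits

KL divergence satisfies the Gibbs inequality: D_KL(P||Q) ≥ 0 for all distributions P, Q.

D_KL(P||Q) = Σ p(x) log(p(x)/q(x))
Term by term:
  x=0: 1/7 × log_10[(1/7)/(3/14)] = -0.0252
  x=1: 3/14 × log_10[(3/14)/(1/7)] = 0.0377
  x=2: 1/7 × log_10[(1/7)/(3/14)] = -0.0252
  x=3: 1/14 × log_10[(1/14)/(1/7)] = -0.0215
  x=4: 3/14 × log_10[(3/14)/(3/14)] = 0.0000
  x=5: 3/14 × log_10[(3/14)/(1/14)] = 0.1022
D_KL(P||Q) = 0.0682 dits

D_KL(P||Q) = 0.0682 ≥ 0 ✓

This non-negativity is a fundamental property: relative entropy cannot be negative because it measures how different Q is from P.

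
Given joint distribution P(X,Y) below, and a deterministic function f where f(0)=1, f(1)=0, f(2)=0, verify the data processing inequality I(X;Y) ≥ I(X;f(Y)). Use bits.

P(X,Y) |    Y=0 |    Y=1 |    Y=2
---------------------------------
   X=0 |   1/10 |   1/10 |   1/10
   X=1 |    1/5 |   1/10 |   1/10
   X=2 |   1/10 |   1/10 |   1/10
I(X;Y) = 0.0200, I(X;f(Y)) = 0.0200, inequality holds: 0.0200 ≥ 0.0200

Data Processing Inequality: For any Markov chain X → Y → Z, we have I(X;Y) ≥ I(X;Z).

Here Z = f(Y) is a deterministic function of Y, forming X → Y → Z.

Original I(X;Y) = 0.0200 bits

After applying f:
P(X,Z) where Z=f(Y):
- P(X,Z=0) = P(X,Y=1) + P(X,Y=2)
- P(X,Z=1) = P(X,Y=0)

I(X;Z) = I(X;f(Y)) = 0.0200 bits

Verification: 0.0200 ≥ 0.0200 ✓

Information cannot be created by processing; the function f can only lose information about X.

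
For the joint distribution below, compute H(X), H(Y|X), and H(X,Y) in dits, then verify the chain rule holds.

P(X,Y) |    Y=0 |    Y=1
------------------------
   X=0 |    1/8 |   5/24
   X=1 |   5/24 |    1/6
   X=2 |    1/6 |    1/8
H(X,Y) = 0.7690, H(X) = 0.4749, H(Y|X) = 0.2942 (all in dits)

Chain rule: H(X,Y) = H(X) + H(Y|X)

Left side — joint entropy directly:
H(X,Y) = -Σ p(x,y) log p(x,y) = 0.7690 dits

Right side — compute H(Y|X) from the conditional distributions:
P(X) = (1/3, 3/8, 7/24), so H(X) = 0.4749 dits
H(Y|X) = Σ_x P(X=x) · H(Y|X=x):
  P(Y|X=0) = (3/8, 5/8), H(Y|X=0) = 0.2873, weight P(X=0) = 1/3
  P(Y|X=1) = (5/9, 4/9), H(Y|X=1) = 0.2983, weight P(X=1) = 3/8
  P(Y|X=2) = (4/7, 3/7), H(Y|X=2) = 0.2966, weight P(X=2) = 7/24
H(Y|X) = 0.2942 dits

H(X) + H(Y|X) = 0.4749 + 0.2942 = 0.7690 dits

Both sides equal 0.7690 dits. ✓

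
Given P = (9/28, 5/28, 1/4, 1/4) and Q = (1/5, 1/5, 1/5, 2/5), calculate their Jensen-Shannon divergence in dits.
0.0076 dits

Jensen-Shannon divergence is:
JSD(P||Q) = 0.5 × D_KL(P||M) + 0.5 × D_KL(Q||M)
where M = 0.5 × (P + Q) is the mixture distribution.

M = 0.5 × (9/28, 5/28, 1/4, 1/4) + 0.5 × (1/5, 1/5, 1/5, 2/5) = (0.260714, 0.189286, 9/40, 13/40)

D_KL(P||M) = 0.0077 dits
D_KL(Q||M) = 0.0076 dits

JSD(P||Q) = 0.5 × 0.0077 + 0.5 × 0.0076 = 0.0076 dits

Unlike KL divergence, JSD is symmetric and bounded: 0 ≤ JSD ≤ log(2).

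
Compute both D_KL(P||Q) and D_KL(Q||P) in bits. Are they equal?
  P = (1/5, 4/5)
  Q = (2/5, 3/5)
D_KL(P||Q) = 0.1320, D_KL(Q||P) = 0.1510

KL divergence is not symmetric: D_KL(P||Q) ≠ D_KL(Q||P) in general.

D_KL(P||Q) = 0.1320 bits
D_KL(Q||P) = 0.1510 bits

No, they are not equal!

This asymmetry is why KL divergence is not a true distance metric.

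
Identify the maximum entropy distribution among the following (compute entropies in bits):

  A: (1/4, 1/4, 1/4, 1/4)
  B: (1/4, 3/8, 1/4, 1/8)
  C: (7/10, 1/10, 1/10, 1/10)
A

For a discrete distribution over n outcomes, entropy is maximized by the uniform distribution.

Computing entropies:
H(A) = 2.0000 bits
H(B) = 1.9056 bits
H(C) = 1.3568 bits

The uniform distribution (where all probabilities equal 1/4) achieves the maximum entropy of log_2(4) = 2.0000 bits.

Distribution A has the highest entropy.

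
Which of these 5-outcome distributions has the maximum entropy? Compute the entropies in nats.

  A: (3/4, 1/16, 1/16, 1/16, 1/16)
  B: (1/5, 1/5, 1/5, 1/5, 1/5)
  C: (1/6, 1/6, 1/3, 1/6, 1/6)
B

For a discrete distribution over n outcomes, entropy is maximized by the uniform distribution.

Computing entropies:
H(A) = 0.9089 nats
H(B) = 1.6094 nats
H(C) = 1.5607 nats

The uniform distribution (where all probabilities equal 1/5) achieves the maximum entropy of log_e(5) = 1.6094 nats.

Distribution B has the highest entropy.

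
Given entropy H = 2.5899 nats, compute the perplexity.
13.3284

Perplexity is e^H (or exp(H) for natural log).

H = 2.5899 nats
Perplexity = e^2.5899 = 13.3284

Interpretation: The model's uncertainty is equivalent to choosing uniformly among 13.3 options.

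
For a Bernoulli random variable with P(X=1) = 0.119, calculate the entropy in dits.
0.1585 dits

The binary entropy function is:
H(p) = -p log(p) - (1-p) log(1-p)

H(0.119) = -0.119 × log_10(0.119) - 0.881 × log_10(0.881)
H(0.119) = 0.1585 dits

Note: Binary entropy is maximized at p=0.5 (H=1 bit) and minimized at p=0 or p=1 (H=0).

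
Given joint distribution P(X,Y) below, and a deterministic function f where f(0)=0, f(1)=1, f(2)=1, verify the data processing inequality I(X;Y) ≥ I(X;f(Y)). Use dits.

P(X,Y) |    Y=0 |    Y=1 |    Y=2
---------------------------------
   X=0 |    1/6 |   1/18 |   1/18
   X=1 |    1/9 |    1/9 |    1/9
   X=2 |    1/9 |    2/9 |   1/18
I(X;Y) = 0.0291, I(X;f(Y)) = 0.0158, inequality holds: 0.0291 ≥ 0.0158

Data Processing Inequality: For any Markov chain X → Y → Z, we have I(X;Y) ≥ I(X;Z).

Here Z = f(Y) is a deterministic function of Y, forming X → Y → Z.

Original I(X;Y) = 0.0291 dits

After applying f:
P(X,Z) where Z=f(Y):
- P(X,Z=0) = P(X,Y=0)
- P(X,Z=1) = P(X,Y=1) + P(X,Y=2)

I(X;Z) = I(X;f(Y)) = 0.0158 dits

Verification: 0.0291 ≥ 0.0158 ✓

Information cannot be created by processing; the function f can only lose information about X.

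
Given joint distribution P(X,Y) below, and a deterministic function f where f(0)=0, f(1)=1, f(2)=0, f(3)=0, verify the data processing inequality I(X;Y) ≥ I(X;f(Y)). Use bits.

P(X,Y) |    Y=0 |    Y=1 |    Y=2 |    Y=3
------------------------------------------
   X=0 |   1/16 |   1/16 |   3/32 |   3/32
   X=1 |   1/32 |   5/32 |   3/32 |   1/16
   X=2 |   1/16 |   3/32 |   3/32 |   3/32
I(X;Y) = 0.0454, I(X;f(Y)) = 0.0381, inequality holds: 0.0454 ≥ 0.0381

Data Processing Inequality: For any Markov chain X → Y → Z, we have I(X;Y) ≥ I(X;Z).

Here Z = f(Y) is a deterministic function of Y, forming X → Y → Z.

Original I(X;Y) = 0.0454 bits

After applying f:
P(X,Z) where Z=f(Y):
- P(X,Z=0) = P(X,Y=0) + P(X,Y=2) + P(X,Y=3)
- P(X,Z=1) = P(X,Y=1)

I(X;Z) = I(X;f(Y)) = 0.0381 bits

Verification: 0.0454 ≥ 0.0381 ✓

Information cannot be created by processing; the function f can only lose information about X.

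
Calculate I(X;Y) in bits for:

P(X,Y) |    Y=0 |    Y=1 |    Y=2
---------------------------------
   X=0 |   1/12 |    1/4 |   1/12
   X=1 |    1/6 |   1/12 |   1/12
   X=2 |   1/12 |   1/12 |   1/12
0.0871 bits

Mutual information: I(X;Y) = H(X) + H(Y) - H(X,Y)

Marginals:
P(X) = (5/12, 1/3, 1/4), H(X) = 1.5546 bits
P(Y) = (1/3, 5/12, 1/4), H(Y) = 1.5546 bits

Joint entropy: H(X,Y) = 3.0221 bits

I(X;Y) = 1.5546 + 1.5546 - 3.0221 = 0.0871 bits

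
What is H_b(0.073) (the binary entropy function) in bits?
0.3770 bits

The binary entropy function is:
H(p) = -p log(p) - (1-p) log(1-p)

H(0.073) = -0.073 × log_2(0.073) - 0.927 × log_2(0.927)
H(0.073) = 0.3770 bits

Note: Binary entropy is maximized at p=0.5 (H=1 bit) and minimized at p=0 or p=1 (H=0).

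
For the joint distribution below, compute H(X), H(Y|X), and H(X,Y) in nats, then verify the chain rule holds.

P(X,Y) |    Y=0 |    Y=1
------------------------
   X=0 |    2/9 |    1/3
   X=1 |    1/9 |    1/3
H(X,Y) = 1.3108, H(X) = 0.6870, H(Y|X) = 0.6238 (all in nats)

Chain rule: H(X,Y) = H(X) + H(Y|X)

Left side — joint entropy directly:
H(X,Y) = -Σ p(x,y) log p(x,y) = 1.3108 nats

Right side — compute H(Y|X) from the conditional distributions:
P(X) = (5/9, 4/9), so H(X) = 0.6870 nats
H(Y|X) = Σ_x P(X=x) · H(Y|X=x):
  P(Y|X=0) = (2/5, 3/5), H(Y|X=0) = 0.6730, weight P(X=0) = 5/9
  P(Y|X=1) = (1/4, 3/4), H(Y|X=1) = 0.5623, weight P(X=1) = 4/9
H(Y|X) = 0.6238 nats

H(X) + H(Y|X) = 0.6870 + 0.6238 = 1.3108 nats

Both sides equal 1.3108 nats. ✓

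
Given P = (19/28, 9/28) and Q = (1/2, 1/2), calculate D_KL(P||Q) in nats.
0.0652 nats

KL divergence: D_KL(P||Q) = Σ p(x) log(p(x)/q(x))

Computing term by term:
  x=0: 19/28 × log_e[(19/28)/(1/2)] = 19/28 × 0.3054 = 0.2072
  x=1: 9/28 × log_e[(9/28)/(1/2)] = 9/28 × -0.4418 = -0.1420

D_KL(P||Q) = 0.0652 nats

Note: KL divergence is always non-negative and equals 0 iff P = Q.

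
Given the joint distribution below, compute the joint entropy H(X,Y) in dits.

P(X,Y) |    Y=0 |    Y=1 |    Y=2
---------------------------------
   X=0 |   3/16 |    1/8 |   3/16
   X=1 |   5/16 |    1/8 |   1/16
0.7315 dits

Joint entropy is H(X,Y) = -Σ_{x,y} p(x,y) log p(x,y).

Summing over all non-zero entries:
H(X,Y) = -[3/16·log_10(3/16) + 1/8·log_10(1/8) + 3/16·log_10(3/16) + 5/16·log_10(5/16) + 1/8·log_10(1/8) + 1/16·log_10(1/16)]
H(X,Y) = 0.7315 dits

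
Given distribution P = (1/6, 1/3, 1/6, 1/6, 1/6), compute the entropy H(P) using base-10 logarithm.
0.6778 dits

Shannon entropy is H(X) = -Σ p(x) log p(x).

For P = (1/6, 1/3, 1/6, 1/6, 1/6):
H = -1/6 × log_10(1/6) -1/3 × log_10(1/3) -1/6 × log_10(1/6) -1/6 × log_10(1/6) -1/6 × log_10(1/6)
H = 0.6778 dits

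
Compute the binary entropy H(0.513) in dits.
0.3009 dits

The binary entropy function is:
H(p) = -p log(p) - (1-p) log(1-p)

H(0.513) = -0.513 × log_10(0.513) - 0.487 × log_10(0.487)
H(0.513) = 0.3009 dits

Note: Binary entropy is maximized at p=0.5 (H=1 bit) and minimized at p=0 or p=1 (H=0).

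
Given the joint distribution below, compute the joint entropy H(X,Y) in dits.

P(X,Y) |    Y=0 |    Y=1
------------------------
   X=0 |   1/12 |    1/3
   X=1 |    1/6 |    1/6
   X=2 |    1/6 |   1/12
0.7280 dits

Joint entropy is H(X,Y) = -Σ_{x,y} p(x,y) log p(x,y).

Summing over all non-zero entries:
H(X,Y) = -[1/12·log_10(1/12) + 1/3·log_10(1/3) + 1/6·log_10(1/6) + 1/6·log_10(1/6) + 1/6·log_10(1/6) + 1/12·log_10(1/12)]
H(X,Y) = 0.7280 dits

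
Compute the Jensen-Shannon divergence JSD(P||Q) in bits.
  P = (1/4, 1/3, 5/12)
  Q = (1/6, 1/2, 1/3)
0.0215 bits

Jensen-Shannon divergence is:
JSD(P||Q) = 0.5 × D_KL(P||M) + 0.5 × D_KL(Q||M)
where M = 0.5 × (P + Q) is the mixture distribution.

M = 0.5 × (1/4, 1/3, 5/12) + 0.5 × (1/6, 1/2, 1/3) = (5/24, 5/12, 3/8)

D_KL(P||M) = 0.0218 bits
D_KL(Q||M) = 0.0212 bits

JSD(P||Q) = 0.5 × 0.0218 + 0.5 × 0.0212 = 0.0215 bits

Unlike KL divergence, JSD is symmetric and bounded: 0 ≤ JSD ≤ log(2).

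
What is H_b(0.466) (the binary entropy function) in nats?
0.6908 nats

The binary entropy function is:
H(p) = -p log(p) - (1-p) log(1-p)

H(0.466) = -0.466 × log_e(0.466) - 0.534 × log_e(0.534)
H(0.466) = 0.6908 nats

Note: Binary entropy is maximized at p=0.5 (H=1 bit) and minimized at p=0 or p=1 (H=0).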